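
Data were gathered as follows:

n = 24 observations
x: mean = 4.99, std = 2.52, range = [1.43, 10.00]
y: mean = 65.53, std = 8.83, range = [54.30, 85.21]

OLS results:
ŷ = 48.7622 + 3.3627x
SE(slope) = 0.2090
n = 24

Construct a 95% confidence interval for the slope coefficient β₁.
The 95% CI for β₁ is (2.9293, 3.7961)

Confidence interval for the slope:

The 95% CI for β₁ is: β̂₁ ± t*(α/2, n-2) × SE(β̂₁)

Step 1: Find critical t-value
- Confidence level = 0.95
- Degrees of freedom = n - 2 = 24 - 2 = 22
- t*(α/2, 22) = 2.0739

Step 2: Calculate margin of error
Margin = 2.0739 × 0.2090 = 0.4334

Step 3: Construct interval
CI = 3.3627 ± 0.4334
CI = (2.9293, 3.7961)

Interpretation: We are 95% confident that the true slope β₁ lies between 2.9293 and 3.7961.
The interval does not include 0, suggesting a significant linear relationship.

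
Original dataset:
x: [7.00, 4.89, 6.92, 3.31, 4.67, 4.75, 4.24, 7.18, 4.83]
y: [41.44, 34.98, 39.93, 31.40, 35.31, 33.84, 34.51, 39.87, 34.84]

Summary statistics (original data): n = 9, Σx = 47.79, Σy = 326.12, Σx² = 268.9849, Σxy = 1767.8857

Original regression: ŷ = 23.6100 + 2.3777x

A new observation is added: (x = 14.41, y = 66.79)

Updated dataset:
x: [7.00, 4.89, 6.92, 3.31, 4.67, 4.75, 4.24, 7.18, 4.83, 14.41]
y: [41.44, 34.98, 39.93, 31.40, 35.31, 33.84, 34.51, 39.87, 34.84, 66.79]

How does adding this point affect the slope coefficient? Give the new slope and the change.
The slope changes from 2.3777 to 3.1914 (change of +0.8137, or +34.2%).

x = 14.41 lies well outside the original x-range [3.31, 7.18] (x̄ ≈ 5.31), so this observation has high leverage and can move the slope substantially.

Step 1: Update the sums with the new point (n goes from 9 to 10)
Σx  = 47.79 + 14.41 = 62.20
Σy  = 326.12 + 66.79 = 392.91
Σx² = 268.9849 + 14.41² = 268.9849 + 207.6481 = 476.6330
Σxy = 1767.8857 + 14.41×66.79 = 1767.8857 + 962.4439 = 2730.3296

Step 2: Recompute the slope with b₁ = (nΣxy − ΣxΣy) / (nΣx² − (Σx)²)
Numerator   = 10×2730.3296 − 62.20×392.91 = 27303.2960 − 24439.0020 = 2864.2940
Denominator = 10×476.6330 − 62.20² = 4766.3300 − 3868.8400 = 897.4900
b₁(new) = 2864.2940 / 897.4900 = 3.1914

(Same formula on the original sums: (9×1767.8857 − 47.79×326.12) / (9×268.9849 − 47.79²) = 325.6965 / 136.9800 = 2.3777, matching the given fit.)

Step 3: Change in slope
Δβ₁ = 3.1914 − 2.3777 = +0.8137
Relative change = +0.8137 / 2.3777 × 100% = +34.2%
→ the slope increases when the point is added.

Because the point sits above the extension of the original line at a high-leverage x, it tilts the fit up.
In practice: check such a point for data-entry or measurement error; investigate whether it comes from the same population as the rest of the sample.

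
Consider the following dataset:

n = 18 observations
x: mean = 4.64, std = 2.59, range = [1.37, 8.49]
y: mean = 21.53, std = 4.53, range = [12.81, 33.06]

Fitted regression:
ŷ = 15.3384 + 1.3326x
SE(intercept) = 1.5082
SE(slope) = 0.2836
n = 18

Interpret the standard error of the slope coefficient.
SE(slope) = 0.2836 measures the uncertainty in the estimated slope. The coefficient is estimated with moderate precision (SE/|β̂₁| = 21.3%).

SE(β̂₁) = s / √Sxx, where s is the residual standard deviation and Sxx = Σ(x − x̄)². It is the yardstick for how far β̂₁ = 1.3326 could plausibly be from the true slope.

Relative precision:
- SE / |β̂₁| = 0.2836 / 1.3326 = 21.3%
- Rule of thumb (under 20%: precise; 20% to under 50%: moderately precise; 50% or more: imprecise) → moderately precise

Link to the t-test: t = β̂₁ / SE(β̂₁) = 1.3326 / 0.2836 = 4.6989, the statistic for H₀: β₁ = 0.

What drives SE(β̂₁): larger n (here n = 18) → smaller SE; wider spread of x values → smaller SE; more residual scatter → larger SE.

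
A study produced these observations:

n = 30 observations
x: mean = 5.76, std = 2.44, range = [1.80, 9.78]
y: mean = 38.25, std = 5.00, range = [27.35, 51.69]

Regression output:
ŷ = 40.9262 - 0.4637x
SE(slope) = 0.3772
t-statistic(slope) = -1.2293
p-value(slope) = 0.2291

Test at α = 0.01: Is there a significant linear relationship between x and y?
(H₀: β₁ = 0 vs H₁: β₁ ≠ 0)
Fail to reject H₀: p-value = 0.2291 ≥ α = 0.01. The linear relationship is not significant at the 1% level.

Hypothesis test for the slope coefficient:

H₀: β₁ = 0 (no linear relationship)
H₁: β₁ ≠ 0 (linear relationship exists)

Test statistic: t = β̂₁ / SE(β̂₁) = -0.4637 / 0.3772 = -1.2293

The p-value (0.2291) is the probability, under H₀, of a t-statistic at least as extreme as |t| = 1.2293 (two-sided, df = n − 2 = 28).

Decision rule: reject H₀ if p-value < α.
p-value = 0.2291 ≥ α = 0.01 → fail to reject H₀.

There is not sufficient evidence at the 1% significance level to conclude that a linear relationship exists between x and y.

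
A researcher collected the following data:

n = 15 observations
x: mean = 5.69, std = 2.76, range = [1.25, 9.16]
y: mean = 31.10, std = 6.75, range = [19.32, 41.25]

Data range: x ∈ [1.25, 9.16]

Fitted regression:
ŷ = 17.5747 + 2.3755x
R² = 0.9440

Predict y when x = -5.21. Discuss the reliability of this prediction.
The equation gives ŷ = 5.1983; however x = -5.21 is 6.46 units below the observed range, so this extrapolated value should not be trusted.

Prediction calculation:
ŷ = 17.5747 + 2.3755 × (-5.21)
ŷ = 5.1983

Reliability:
- Data range: x ∈ [1.25, 9.16]
- Prediction point: x = -5.21 is 6.46 units below the observed range → this is EXTRAPOLATION, not interpolation

Why that matters here:
- The standard error of prediction grows with (x − x̄)², and x = -5.21 is far from x̄ = 5.69
- Real relationships often flatten, saturate, or turn nonlinear at extremes

A defensible statement: 'if the linear trend continued to x = -5.21, y would be about 5.1983' — the premise is untested.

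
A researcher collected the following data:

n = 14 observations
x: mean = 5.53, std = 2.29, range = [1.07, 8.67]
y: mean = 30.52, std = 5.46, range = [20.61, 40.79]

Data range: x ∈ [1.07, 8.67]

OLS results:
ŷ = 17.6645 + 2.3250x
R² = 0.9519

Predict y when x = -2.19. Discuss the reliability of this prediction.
ŷ = 12.5728 (extrapolation — x = -2.19 lies outside [1.07, 8.67], so reliability is low).

Prediction calculation:
ŷ = 17.6645 + 2.3250 × (-2.19)
ŷ = 12.5728

Reliability:
- Data range: x ∈ [1.07, 8.67]
- Prediction point: x = -2.19 is 3.26 units below the observed range → this is EXTRAPOLATION, not interpolation

Why that matters here:
- R² describes fit only over the sampled x values; it says nothing about behaviour beyond them
- The standard error of prediction grows with (x − x̄)², and x = -2.19 is far from x̄ = 5.53

A defensible statement: 'if the linear trend continued to x = -2.19, y would be about 12.5728' — the premise is untested.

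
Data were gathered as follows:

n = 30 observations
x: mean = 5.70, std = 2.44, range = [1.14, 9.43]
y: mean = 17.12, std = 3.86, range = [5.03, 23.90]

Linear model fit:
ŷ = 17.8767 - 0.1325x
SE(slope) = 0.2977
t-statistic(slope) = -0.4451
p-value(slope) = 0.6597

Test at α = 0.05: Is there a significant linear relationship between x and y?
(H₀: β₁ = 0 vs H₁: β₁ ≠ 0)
p-value = 0.6597 ≥ α = 0.05, so we fail to reject H₀. The relationship is not significant.

Hypothesis test for the slope coefficient:

H₀: β₁ = 0 (no linear relationship)
H₁: β₁ ≠ 0 (linear relationship exists)

Test statistic: t = β̂₁ / SE(β̂₁) = -0.1325 / 0.2977 = -0.4451

The p-value (0.6597) is the probability, under H₀, of a t-statistic at least as extreme as |t| = 0.4451 (two-sided, df = n − 2 = 28).

Decision rule: reject H₀ if p-value < α.
p-value = 0.6597 ≥ α = 0.05 → fail to reject H₀.

There is not sufficient evidence at the 5% significance level to conclude that a linear relationship exists between x and y.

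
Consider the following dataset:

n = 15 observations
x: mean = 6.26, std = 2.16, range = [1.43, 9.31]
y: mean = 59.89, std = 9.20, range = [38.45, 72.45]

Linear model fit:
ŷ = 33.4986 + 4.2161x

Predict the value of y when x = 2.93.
ŷ = 45.8518

Plug x = 2.93 into the fitted line:

ŷ = 33.4986 + 4.2161 × 2.93
ŷ = 33.4986 + 12.3532
ŷ = 45.8518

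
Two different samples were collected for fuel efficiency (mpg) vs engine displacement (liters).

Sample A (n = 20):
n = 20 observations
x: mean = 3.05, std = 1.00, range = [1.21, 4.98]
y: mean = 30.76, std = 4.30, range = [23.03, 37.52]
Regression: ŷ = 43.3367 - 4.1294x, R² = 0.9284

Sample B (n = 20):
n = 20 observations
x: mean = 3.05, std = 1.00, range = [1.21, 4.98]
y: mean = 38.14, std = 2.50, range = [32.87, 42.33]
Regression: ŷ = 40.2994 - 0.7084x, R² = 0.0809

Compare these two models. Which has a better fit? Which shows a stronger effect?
Model A has the better fit (R² = 0.9284 vs 0.0809). Model A shows the stronger effect (|β₁| = 4.1294 vs 0.7084).

Model Comparison:

Which explains more variance? (R²)
- Model A: R² = 0.9284 → 92.84% of variance in fuel efficiency explained
- Model B: R² = 0.0809 → 8.09% of variance in fuel efficiency explained
- 0.9284 > 0.0809 → Model A has the better fit

Effect size (slope magnitude):
- Model A: β₁ = -4.1294 → predicted fuel efficiency falls 4.1294 mpg per additional liter of engine displacement
- Model B: β₁ = -0.7084 → predicted fuel efficiency falls 0.7084 mpg per additional liter of engine displacement
- |-4.1294| > |-0.7084| → Model A shows the stronger marginal effect

Note: R² measures how tightly points cluster around the line; β₁ measures how steep the line is — they answer different questions.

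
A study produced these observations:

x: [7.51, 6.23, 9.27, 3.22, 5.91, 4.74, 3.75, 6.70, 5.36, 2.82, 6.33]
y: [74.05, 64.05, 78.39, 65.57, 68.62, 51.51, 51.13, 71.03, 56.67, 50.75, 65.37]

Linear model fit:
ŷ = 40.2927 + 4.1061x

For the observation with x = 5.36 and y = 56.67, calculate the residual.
Residual = -5.6314

The residual is the difference between the actual value and the predicted value:

Residual = y - ŷ

Step 1: Calculate predicted value
ŷ = 40.2927 + 4.1061 × 5.36
ŷ = 62.3014

Step 2: Calculate residual
Residual = 56.67 - 62.3014
Residual = -5.6314

Interpretation: the model overestimates the actual value by 5.6314 at this point (negative residual → observation lies below the fitted line).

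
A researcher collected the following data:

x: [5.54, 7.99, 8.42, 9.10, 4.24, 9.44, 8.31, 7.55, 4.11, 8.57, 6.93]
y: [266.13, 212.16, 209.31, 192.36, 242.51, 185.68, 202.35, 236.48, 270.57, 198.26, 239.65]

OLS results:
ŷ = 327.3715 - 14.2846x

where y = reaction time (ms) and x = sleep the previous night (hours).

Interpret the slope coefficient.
An increase of one hour in sleep is associated with a 14.2846 ms decrease in predicted reaction time.

β₁ = -14.2846 is the change in predicted reaction time (ms) per additional hour of sleep.

Interpretation:
- Sleep up by 1 hour → predicted reaction time decreases by 14.2846 ms
- The effect is assumed constant over the observed range of x (linearity)
- The sign (−) gives the direction; the magnitude 14.2846 gives the size of the effect per hour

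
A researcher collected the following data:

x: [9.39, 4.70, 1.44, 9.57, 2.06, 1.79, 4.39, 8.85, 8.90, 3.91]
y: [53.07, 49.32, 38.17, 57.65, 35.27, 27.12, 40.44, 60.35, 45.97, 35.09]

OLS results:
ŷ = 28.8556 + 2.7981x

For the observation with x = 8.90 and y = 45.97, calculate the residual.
Residual = -7.7887

The residual is the difference between the actual value and the predicted value:

Residual = y - ŷ

Step 1: Calculate predicted value
ŷ = 28.8556 + 2.7981 × 8.90
ŷ = 53.7587

Step 2: Calculate residual
Residual = 45.97 - 53.7587
Residual = -7.7887

The residual is negative, so the observed y = 45.97 sits below the regression line (the line overestimates it by 7.7887).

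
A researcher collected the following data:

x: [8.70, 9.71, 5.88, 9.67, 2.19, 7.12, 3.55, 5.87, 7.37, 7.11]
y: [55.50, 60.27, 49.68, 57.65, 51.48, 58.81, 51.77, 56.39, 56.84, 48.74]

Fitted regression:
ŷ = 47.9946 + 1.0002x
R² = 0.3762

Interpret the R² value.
R² = 0.3762 means 37.62% of the variation in y is explained by the linear relationship with x. This indicates a moderate fit.

R² = 1 − SS_res/SS_tot compares the residual scatter to the total scatter of y about its mean.

Here R² = 0.3762:
- Explained: 37.62% of the variation in y
- Unexplained (residual): 100% − 37.62% = 62.38%
- Rule of thumb (below 0.3 weak; 0.3 to below 0.7 moderate; 0.7 and above strong) → moderate

Note: R² says nothing about causation, and a high R² does not by itself mean the linear form is appropriate — check the residuals.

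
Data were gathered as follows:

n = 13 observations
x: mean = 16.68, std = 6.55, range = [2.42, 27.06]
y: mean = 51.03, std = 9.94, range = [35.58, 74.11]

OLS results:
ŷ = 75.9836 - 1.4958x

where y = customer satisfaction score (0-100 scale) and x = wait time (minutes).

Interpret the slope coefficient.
An increase of one minute in wait time is associated with a 1.4958 points decrease in predicted satisfaction score.

The slope β₁ = -1.4958 gives the rate at which the fitted satisfaction score changes with wait time.

Interpretation:
- Wait time up by 1 minute → predicted satisfaction score decreases by 1.4958 points
- This is a linear approximation: the same per-unit change is assumed across the whole observed x range

(β₀ = 75.9836 is the fitted value at x = 0 and is not part of the slope interpretation.)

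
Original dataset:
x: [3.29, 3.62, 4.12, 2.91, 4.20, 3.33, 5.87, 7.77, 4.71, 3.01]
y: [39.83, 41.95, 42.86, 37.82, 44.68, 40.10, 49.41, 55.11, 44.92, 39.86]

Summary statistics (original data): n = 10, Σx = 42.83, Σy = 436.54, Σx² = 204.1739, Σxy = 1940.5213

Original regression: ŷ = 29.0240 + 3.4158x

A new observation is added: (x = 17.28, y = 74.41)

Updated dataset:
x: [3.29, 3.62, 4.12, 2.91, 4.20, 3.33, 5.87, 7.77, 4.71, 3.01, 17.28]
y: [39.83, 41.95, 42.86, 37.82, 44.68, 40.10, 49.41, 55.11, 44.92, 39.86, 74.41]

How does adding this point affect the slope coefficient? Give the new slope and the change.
Adding the point moves β₁ from 3.4158 to 2.4912, i.e. it decreases by 0.9246 (-27.1%).

x = 17.28 lies well outside the original x-range [2.91, 7.77] (x̄ ≈ 4.28), so this observation has high leverage and can move the slope substantially.

Step 1: Update the sums with the new point (n goes from 10 to 11)
Σx  = 42.83 + 17.28 = 60.11
Σy  = 436.54 + 74.41 = 510.95
Σx² = 204.1739 + 17.28² = 204.1739 + 298.5984 = 502.7723
Σxy = 1940.5213 + 17.28×74.41 = 1940.5213 + 1285.8048 = 3226.3261

Step 2: Recompute the slope with b₁ = (nΣxy − ΣxΣy) / (nΣx² − (Σx)²)
Numerator   = 11×3226.3261 − 60.11×510.95 = 35489.5871 − 30713.2045 = 4776.3826
Denominator = 11×502.7723 − 60.11² = 5530.4953 − 3613.2121 = 1917.2832
b₁(new) = 4776.3826 / 1917.2832 = 2.4912

(Same formula on the original sums: (10×1940.5213 − 42.83×436.54) / (10×204.1739 − 42.83²) = 708.2048 / 207.3301 = 3.4158, matching the given fit.)

Step 3: Change in slope
Δβ₁ = 2.4912 − 3.4158 = -0.9246
Relative change = -0.9246 / 3.4158 × 100% = -27.1%
→ the slope decreases when the point is added.

A high-leverage point only changes the slope if it is off the original line; here y = 74.41 is below the original trend, so the slope decreases.
In practice: examine leverage (hᵢ) and Cook's distance rather than deleting it automatically.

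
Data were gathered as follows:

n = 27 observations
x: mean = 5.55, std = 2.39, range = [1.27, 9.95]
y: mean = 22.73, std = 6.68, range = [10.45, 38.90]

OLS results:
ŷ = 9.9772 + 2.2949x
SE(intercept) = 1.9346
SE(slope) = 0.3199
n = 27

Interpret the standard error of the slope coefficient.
SE(β̂₁) = 0.3199 is the estimated standard deviation of the slope estimate across repeated samples; relative to β̂₁ = 2.2949 that is 13.9%, a precise estimate.

SE(β̂₁) = 0.3199 says: if we drew many samples of n = 27 from the same population and refit each time, the fitted slopes would scatter with a standard deviation of roughly 0.3199 around the true β₁.

Relative precision:
- SE / |β̂₁| = 0.3199 / 2.2949 = 13.9%
- Rule of thumb (under 20%: precise; 20% to under 50%: moderately precise; 50% or more: imprecise) → precise

Link to the t-test: t = β̂₁ / SE(β̂₁) = 2.2949 / 0.3199 = 7.1738, the statistic for H₀: β₁ = 0.

What drives SE(β̂₁): wider spread of x values → smaller SE.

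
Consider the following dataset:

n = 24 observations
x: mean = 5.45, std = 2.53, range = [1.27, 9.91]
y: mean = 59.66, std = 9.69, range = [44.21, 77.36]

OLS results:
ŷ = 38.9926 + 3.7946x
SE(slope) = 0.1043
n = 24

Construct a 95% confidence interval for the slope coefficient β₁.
The 95% CI for β₁ is (3.5783, 4.0109)

Confidence interval for the slope:

The 95% CI for β₁ is: β̂₁ ± t*(α/2, n-2) × SE(β̂₁)

Step 1: Find critical t-value
- Confidence level = 0.95
- Degrees of freedom = n - 2 = 24 - 2 = 22
- t*(α/2, 22) = 2.0739

Step 2: Calculate margin of error
Margin = 2.0739 × 0.1043 = 0.2163

Step 3: Construct interval
CI = 3.7946 ± 0.2163
CI = (3.5783, 4.0109)

Interpretation: We are 95% confident that the true slope β₁ lies between 3.5783 and 4.0109.
The interval does not include 0, suggesting a significant linear relationship.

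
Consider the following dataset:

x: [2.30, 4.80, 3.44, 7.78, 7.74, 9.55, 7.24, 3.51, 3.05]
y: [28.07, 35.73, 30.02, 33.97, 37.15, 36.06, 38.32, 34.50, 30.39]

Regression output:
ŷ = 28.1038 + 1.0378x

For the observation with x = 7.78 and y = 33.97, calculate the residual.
Residual = -2.2079

The residual is the difference between the actual value and the predicted value:

Residual = y - ŷ

Step 1: Calculate predicted value
ŷ = 28.1038 + 1.0378 × 7.78
ŷ = 36.1779

Step 2: Calculate residual
Residual = 33.97 - 36.1779
Residual = -2.2079

Interpretation: the model overestimates the actual value by 2.2079 at this point (negative residual → observation lies below the fitted line).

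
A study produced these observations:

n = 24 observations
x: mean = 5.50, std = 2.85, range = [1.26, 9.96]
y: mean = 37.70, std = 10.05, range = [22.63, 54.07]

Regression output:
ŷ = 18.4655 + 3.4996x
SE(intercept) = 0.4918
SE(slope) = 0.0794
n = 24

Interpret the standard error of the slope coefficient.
SE(slope) = 0.0794 measures the uncertainty in the estimated slope. The coefficient is estimated precisely (SE/|β̂₁| = 2.3%).

SE(β̂₁) = s / √Sxx, where s is the residual standard deviation and Sxx = Σ(x − x̄)². It is the yardstick for how far β̂₁ = 3.4996 could plausibly be from the true slope.

Relative precision:
- SE / |β̂₁| = 0.0794 / 3.4996 = 2.3%
- Rule of thumb (under 20%: precise; 20% to under 50%: moderately precise; 50% or more: imprecise) → precise

Link to interval estimation: a confidence interval for β₁ is β̂₁ ± t* × 0.0794, so SE sets the half-width per unit of t*.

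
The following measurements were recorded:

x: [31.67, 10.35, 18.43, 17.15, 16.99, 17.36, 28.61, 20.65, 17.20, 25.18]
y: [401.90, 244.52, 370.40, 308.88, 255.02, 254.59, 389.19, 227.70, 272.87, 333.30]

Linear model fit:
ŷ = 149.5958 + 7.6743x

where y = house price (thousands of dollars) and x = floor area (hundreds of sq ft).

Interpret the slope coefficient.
On average, house price is about 7.6743 thousand dollars higher for every extra hundred sq ft of floor area.

The slope β₁ = 7.6743 gives the rate at which the fitted house price changes with floor area.

Interpretation:
- Floor area up by 1 hundred sq ft → predicted house price increases by 7.6743 thousand dollars
- This is a linear approximation: the same per-unit change is assumed across the whole observed x range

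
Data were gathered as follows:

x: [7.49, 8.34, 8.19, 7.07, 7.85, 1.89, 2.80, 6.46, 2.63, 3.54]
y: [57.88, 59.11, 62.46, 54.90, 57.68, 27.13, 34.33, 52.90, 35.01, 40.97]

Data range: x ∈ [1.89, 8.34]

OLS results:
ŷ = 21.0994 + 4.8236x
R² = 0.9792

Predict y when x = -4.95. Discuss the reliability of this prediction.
ŷ = -2.7774 (extrapolation — x = -4.95 lies outside [1.89, 8.34], so reliability is low).

Prediction calculation:
ŷ = 21.0994 + 4.8236 × (-4.95)
ŷ = -2.7774

Reliability:
- Data range: x ∈ [1.89, 8.34]
- Prediction point: x = -4.95 is 6.84 units below the observed range → this is EXTRAPOLATION, not interpolation

Why that matters here:
- The standard error of prediction grows with (x − x̄)², and x = -4.95 is far from x̄ = 5.63
- R² describes fit only over the sampled x values; it says nothing about behaviour beyond them

The R² = 0.9792 only validates the fit within [1.89, 8.34]; treat ŷ = -2.7774 with caution.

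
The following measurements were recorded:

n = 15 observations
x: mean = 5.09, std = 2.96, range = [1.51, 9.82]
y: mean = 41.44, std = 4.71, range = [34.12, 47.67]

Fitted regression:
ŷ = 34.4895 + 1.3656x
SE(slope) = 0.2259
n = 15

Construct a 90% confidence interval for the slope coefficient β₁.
The 90% CI for β₁ is (0.9656, 1.7656)

Confidence interval for the slope:

The 90% CI for β₁ is: β̂₁ ± t*(α/2, n-2) × SE(β̂₁)

Step 1: Find critical t-value
- Confidence level = 0.9
- Degrees of freedom = n - 2 = 15 - 2 = 13
- t*(α/2, 13) = 1.7709

Step 2: Calculate margin of error
Margin = 1.7709 × 0.2259 = 0.4000

Step 3: Construct interval
CI = 1.3656 ± 0.4000
CI = (0.9656, 1.7656)

Interpretation: intervals built this way capture the true β₁ in 90% of repeated samples; here the plausible range for the per-unit effect of x on y is 0.9656 to 1.7656.
The interval does not include 0, suggesting a significant linear relationship.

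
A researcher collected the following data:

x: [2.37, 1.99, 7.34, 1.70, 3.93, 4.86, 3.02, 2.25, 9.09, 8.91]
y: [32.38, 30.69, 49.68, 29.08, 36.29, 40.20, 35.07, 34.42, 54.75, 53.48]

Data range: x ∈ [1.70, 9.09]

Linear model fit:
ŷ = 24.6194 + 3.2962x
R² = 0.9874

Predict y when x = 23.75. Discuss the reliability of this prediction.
ŷ = 102.9042, but this is extrapolation (above the data range [1.70, 9.09]) and may be unreliable.

Prediction calculation:
ŷ = 24.6194 + 3.2962 × 23.75
ŷ = 102.9042

Reliability:
- Data range: x ∈ [1.70, 9.09]
- Prediction point: x = 23.75 is 14.66 units above the observed range → this is EXTRAPOLATION, not interpolation

Why that matters here:
- Real relationships often flatten, saturate, or turn nonlinear at extremes
- There are no observations near this x to validate the fitted line there

Report the number if required, but flag clearly that it is an extrapolation.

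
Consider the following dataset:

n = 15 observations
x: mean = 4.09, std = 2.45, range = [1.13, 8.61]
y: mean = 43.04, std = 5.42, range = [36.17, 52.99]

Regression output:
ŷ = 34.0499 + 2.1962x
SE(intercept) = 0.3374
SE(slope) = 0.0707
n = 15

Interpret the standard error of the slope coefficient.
The slope 2.1962 is pinned down to within about ±0.0707 (one SE) by these data — relative uncertainty 3.2%, i.e. precise.

SE(β̂₁) = s / √Sxx, where s is the residual standard deviation and Sxx = Σ(x − x̄)². It is the yardstick for how far β̂₁ = 2.1962 could plausibly be from the true slope.

Relative precision:
- SE / |β̂₁| = 0.0707 / 2.1962 = 3.2%
- Rule of thumb (under 20%: precise; 20% to under 50%: moderately precise; 50% or more: imprecise) → precise

Link to interval estimation: a confidence interval for β₁ is β̂₁ ± t* × 0.0707, so SE sets the half-width per unit of t*.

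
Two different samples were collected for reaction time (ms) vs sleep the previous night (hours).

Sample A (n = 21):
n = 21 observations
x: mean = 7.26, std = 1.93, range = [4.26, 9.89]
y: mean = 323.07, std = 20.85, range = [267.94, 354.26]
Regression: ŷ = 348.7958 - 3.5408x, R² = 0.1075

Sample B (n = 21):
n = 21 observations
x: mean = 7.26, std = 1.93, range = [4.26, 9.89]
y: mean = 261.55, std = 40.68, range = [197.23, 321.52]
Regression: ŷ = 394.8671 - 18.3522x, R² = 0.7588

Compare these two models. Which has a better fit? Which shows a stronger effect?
Model B has the better fit (R² = 0.7588 vs 0.1075). Model B shows the stronger effect (|β₁| = 18.3522 vs 3.5408).

Model Comparison:

Which explains more variance? (R²)
- Model A: R² = 0.1075 → 10.75% of variance in reaction time explained
- Model B: R² = 0.7588 → 75.88% of variance in reaction time explained
- 0.7588 > 0.1075 → Model B has the better fit

Strength of effect — compare |β₁|:
- Model A: β₁ = -3.5408 → predicted reaction time falls 3.5408 ms per additional hour of sleep
- Model B: β₁ = -18.3522 → predicted reaction time falls 18.3522 ms per additional hour of sleep
- |-3.5408| < |-18.3522| → Model B shows the stronger marginal effect

Notes:
- The two samples could reflect different populations, time periods, or measurement quality.
- R² measures how tightly points cluster around the line; β₁ measures how steep the line is — they answer different questions.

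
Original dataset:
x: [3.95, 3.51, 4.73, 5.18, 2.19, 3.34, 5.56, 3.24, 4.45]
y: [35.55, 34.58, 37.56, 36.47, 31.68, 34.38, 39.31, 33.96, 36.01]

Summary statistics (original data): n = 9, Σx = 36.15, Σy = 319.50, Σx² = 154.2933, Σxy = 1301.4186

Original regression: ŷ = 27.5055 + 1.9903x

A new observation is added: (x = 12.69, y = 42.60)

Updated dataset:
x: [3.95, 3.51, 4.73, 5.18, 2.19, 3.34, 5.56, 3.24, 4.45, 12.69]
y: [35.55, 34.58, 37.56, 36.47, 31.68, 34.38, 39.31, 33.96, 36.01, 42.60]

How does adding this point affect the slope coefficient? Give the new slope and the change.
Adding the point moves β₁ from 1.9903 to 0.9573, i.e. it decreases by 1.0330 (-51.9%).

The new point has HIGH LEVERAGE: x = 12.69 is far from the original mean x̄ = 36.15/9 ≈ 4.02 (original range [2.19, 5.56]).

Step 1: Update the sums with the new point (n goes from 9 to 10)
Σx  = 36.15 + 12.69 = 48.84
Σy  = 319.50 + 42.60 = 362.10
Σx² = 154.2933 + 12.69² = 154.2933 + 161.0361 = 315.3294
Σxy = 1301.4186 + 12.69×42.60 = 1301.4186 + 540.5940 = 1842.0126

Step 2: Recompute the slope with b₁ = (nΣxy − ΣxΣy) / (nΣx² − (Σx)²)
Numerator   = 10×1842.0126 − 48.84×362.10 = 18420.1260 − 17684.9640 = 735.1620
Denominator = 10×315.3294 − 48.84² = 3153.2940 − 2385.3456 = 767.9484
b₁(new) = 735.1620 / 767.9484 = 0.9573

(Same formula on the original sums: (9×1301.4186 − 36.15×319.50) / (9×154.2933 − 36.15²) = 162.8424 / 81.8172 = 1.9903, matching the given fit.)

Step 3: Change in slope
Δβ₁ = 0.9573 − 1.9903 = -1.0330
Relative change = -1.0330 / 1.9903 × 100% = -51.9%
→ the slope decreases when the point is added.

Because the point sits below the extension of the original line at a high-leverage x, it tilts the fit down.
In practice: examine leverage (hᵢ) and Cook's distance rather than deleting it automatically; investigate whether it comes from the same population as the rest of the sample.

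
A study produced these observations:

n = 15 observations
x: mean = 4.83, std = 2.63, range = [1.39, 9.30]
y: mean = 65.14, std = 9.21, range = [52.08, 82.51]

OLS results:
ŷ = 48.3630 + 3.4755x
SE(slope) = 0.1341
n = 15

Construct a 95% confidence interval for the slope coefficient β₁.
The 95% CI for β₁ is (3.1858, 3.7652)

Confidence interval for the slope:

The 95% CI for β₁ is: β̂₁ ± t*(α/2, n-2) × SE(β̂₁)

Step 1: Find critical t-value
- Confidence level = 0.95
- Degrees of freedom = n - 2 = 15 - 2 = 13
- t*(α/2, 13) = 2.1604

Step 2: Calculate margin of error
Margin = 2.1604 × 0.1341 = 0.2897

Step 3: Construct interval
CI = 3.4755 ± 0.2897
CI = (3.1858, 3.7652)

Interpretation: each one-unit increase in x is associated with a change in mean y of between 3.1858 and 3.7652, with 95% confidence.
Both endpoints are positive, so the data support a genuinely positive slope at this confidence level.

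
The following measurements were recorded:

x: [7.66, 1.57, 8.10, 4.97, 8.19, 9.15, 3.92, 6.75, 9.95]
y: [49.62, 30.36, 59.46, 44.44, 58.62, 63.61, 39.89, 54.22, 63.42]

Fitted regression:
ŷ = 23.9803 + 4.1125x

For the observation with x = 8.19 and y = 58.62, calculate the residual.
Residual = 0.9583

The residual is the difference between the actual value and the predicted value:

Residual = y - ŷ

Step 1: Calculate predicted value
ŷ = 23.9803 + 4.1125 × 8.19
ŷ = 57.6617

Step 2: Calculate residual
Residual = 58.62 - 57.6617
Residual = 0.9583

Interpretation: the model underestimates the actual value by 0.9583 at this point (positive residual → observation lies above the fitted line).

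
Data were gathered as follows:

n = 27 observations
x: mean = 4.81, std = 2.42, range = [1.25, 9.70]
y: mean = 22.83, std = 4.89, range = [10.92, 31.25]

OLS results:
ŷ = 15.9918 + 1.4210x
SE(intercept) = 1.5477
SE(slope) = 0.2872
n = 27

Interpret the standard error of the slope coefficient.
The slope 1.4210 is pinned down to within about ±0.2872 (one SE) by these data — relative uncertainty 20.2%, i.e. moderately precise.

SE(β̂₁) = s / √Sxx, where s is the residual standard deviation and Sxx = Σ(x − x̄)². It is the yardstick for how far β̂₁ = 1.4210 could plausibly be from the true slope.

Relative precision:
- SE / |β̂₁| = 0.2872 / 1.4210 = 20.2%
- Rule of thumb (under 20%: precise; 20% to under 50%: moderately precise; 50% or more: imprecise) → moderately precise

Rough 95% range (±2 SE): 1.4210 ± 0.5744 → (0.8466, 1.9954).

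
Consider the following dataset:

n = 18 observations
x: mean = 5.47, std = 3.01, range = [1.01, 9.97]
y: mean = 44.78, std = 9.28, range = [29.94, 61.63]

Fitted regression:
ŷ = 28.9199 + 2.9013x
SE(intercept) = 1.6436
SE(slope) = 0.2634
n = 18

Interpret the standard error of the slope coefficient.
SE(β̂₁) = 0.2634 is the estimated standard deviation of the slope estimate across repeated samples; relative to β̂₁ = 2.9013 that is 9.1%, a precise estimate.

SE(β̂₁) = 0.2634 says: if we drew many samples of n = 18 from the same population and refit each time, the fitted slopes would scatter with a standard deviation of roughly 0.2634 around the true β₁.

Relative precision:
- SE / |β̂₁| = 0.2634 / 2.9013 = 9.1%
- Rule of thumb (under 20%: precise; 20% to under 50%: moderately precise; 50% or more: imprecise) → precise

Link to interval estimation: a confidence interval for β₁ is β̂₁ ± t* × 0.2634, so SE sets the half-width per unit of t*.

What drives SE(β̂₁): more residual scatter → larger SE.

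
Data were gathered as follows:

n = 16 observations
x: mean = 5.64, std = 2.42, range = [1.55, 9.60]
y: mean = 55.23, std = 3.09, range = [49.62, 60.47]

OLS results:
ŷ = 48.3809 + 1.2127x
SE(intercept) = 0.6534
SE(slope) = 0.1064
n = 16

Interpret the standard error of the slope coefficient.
The slope 1.2127 is pinned down to within about ±0.1064 (one SE) by these data — relative uncertainty 8.8%, i.e. precise.

SE(β̂₁) = 0.1064 says: if we drew many samples of n = 16 from the same population and refit each time, the fitted slopes would scatter with a standard deviation of roughly 0.1064 around the true β₁.

Relative precision:
- SE / |β̂₁| = 0.1064 / 1.2127 = 8.8%
- Rule of thumb (under 20%: precise; 20% to under 50%: moderately precise; 50% or more: imprecise) → precise

Link to the t-test: t = β̂₁ / SE(β̂₁) = 1.2127 / 0.1064 = 11.3976, the statistic for H₀: β₁ = 0.

What drives SE(β̂₁): larger n (here n = 16) → smaller SE.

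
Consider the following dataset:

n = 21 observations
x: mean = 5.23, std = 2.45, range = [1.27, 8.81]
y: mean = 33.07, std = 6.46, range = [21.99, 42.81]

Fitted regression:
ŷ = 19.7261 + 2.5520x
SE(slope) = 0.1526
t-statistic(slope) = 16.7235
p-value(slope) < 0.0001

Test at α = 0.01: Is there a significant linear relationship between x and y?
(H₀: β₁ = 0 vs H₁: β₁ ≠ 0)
Reject H₀: p-value < 0.0001 < α = 0.01. The linear relationship is significant at the 1% level.

Hypothesis test for the slope coefficient:

H₀: β₁ = 0 (no linear relationship)
H₁: β₁ ≠ 0 (linear relationship exists)

Test statistic: t = β̂₁ / SE(β̂₁) = 2.5520 / 0.1526 = 16.7235

p < 0.0001: how often a slope estimate this far from 0 (in SE units) would arise by chance if β₁ were truly 0.

Decision rule: reject H₀ if p-value < α.
p-value < 0.0001 < α = 0.01 → reject H₀.

Conclusion: the linear association between x and y is significant at the 1% level.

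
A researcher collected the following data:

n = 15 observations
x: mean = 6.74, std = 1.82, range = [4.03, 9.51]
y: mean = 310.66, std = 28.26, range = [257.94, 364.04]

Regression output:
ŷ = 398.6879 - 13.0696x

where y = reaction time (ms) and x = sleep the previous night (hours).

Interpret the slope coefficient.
For each additional hour of sleep, predicted reaction time decreases by approximately 13.0696 ms.

The slope β₁ = -13.0696 gives the rate at which the fitted reaction time changes with sleep.

Interpretation:
- Sleep up by 1 hour → predicted reaction time decreases by 13.0696 ms
- The effect is assumed constant over the observed range of x (linearity)

(β₀ = 398.6879 is the fitted value at x = 0 and is not part of the slope interpretation.)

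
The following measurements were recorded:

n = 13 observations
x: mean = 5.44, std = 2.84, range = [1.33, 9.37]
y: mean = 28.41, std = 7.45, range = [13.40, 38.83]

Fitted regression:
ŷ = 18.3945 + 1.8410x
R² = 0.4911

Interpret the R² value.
About 49.11% of the variability in y is accounted for by the regression on x (R² = 0.4911) — a moderate linear fit.

R² (coefficient of determination) measures the proportion of variance in y explained by the regression model.

Here R² = 0.4911:
- Explained: 49.11% of the variation in y
- Unexplained (residual): 100% − 49.11% = 50.89%
- Rule of thumb (below 0.3 weak; 0.3 to below 0.7 moderate; 0.7 and above strong) → moderate

Equivalently, for simple linear regression R² = r², so |r| = √0.4911 ≈ 0.7008.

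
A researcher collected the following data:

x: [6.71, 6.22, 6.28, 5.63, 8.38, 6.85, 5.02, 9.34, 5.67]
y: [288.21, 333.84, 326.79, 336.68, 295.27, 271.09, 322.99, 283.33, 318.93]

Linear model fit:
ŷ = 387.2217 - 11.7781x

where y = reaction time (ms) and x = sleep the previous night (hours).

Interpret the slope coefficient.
An increase of one hour in sleep is associated with a 11.7781 ms decrease in predicted reaction time.

The slope coefficient β₁ = -11.7781 represents the marginal effect of sleep on reaction time.

Interpretation:
- Sleep up by 1 hour → predicted reaction time decreases by 11.7781 ms
- The effect is assumed constant over the observed range of x (linearity)

The intercept β₀ = 387.2217 is the predicted reaction time when sleep = 0; since the smallest observed x is 5.02, this is an extrapolation and mainly anchors the line.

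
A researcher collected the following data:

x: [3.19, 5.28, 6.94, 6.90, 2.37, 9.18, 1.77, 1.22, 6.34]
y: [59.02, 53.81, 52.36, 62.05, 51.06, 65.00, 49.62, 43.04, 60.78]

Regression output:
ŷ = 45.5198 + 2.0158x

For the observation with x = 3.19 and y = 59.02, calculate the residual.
Residual = 7.0698

The residual is the difference between the actual value and the predicted value:

Residual = y - ŷ

Step 1: Calculate predicted value
ŷ = 45.5198 + 2.0158 × 3.19
ŷ = 51.9502

Step 2: Calculate residual
Residual = 59.02 - 51.9502
Residual = 7.0698

The residual is positive, so the observed y = 59.02 sits above the regression line (the line underestimates it by 7.0698).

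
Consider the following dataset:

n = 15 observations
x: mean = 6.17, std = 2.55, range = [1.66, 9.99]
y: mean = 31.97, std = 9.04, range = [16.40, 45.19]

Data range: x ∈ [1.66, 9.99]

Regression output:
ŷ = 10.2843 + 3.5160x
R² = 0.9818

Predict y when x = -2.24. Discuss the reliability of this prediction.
ŷ = 2.4085 (extrapolation — x = -2.24 lies outside [1.66, 9.99], so reliability is low).

Prediction calculation:
ŷ = 10.2843 + 3.5160 × (-2.24)
ŷ = 2.4085

Reliability:
- Data range: x ∈ [1.66, 9.99]
- Prediction point: x = -2.24 is 3.90 units below the observed range → this is EXTRAPOLATION, not interpolation

Why that matters here:
- There are no observations near this x to validate the fitted line there
- The linear relationship may not hold outside the observed range
- The standard error of prediction grows with (x − x̄)², and x = -2.24 is far from x̄ = 6.17

Report the number if required, but flag clearly that it is an extrapolation.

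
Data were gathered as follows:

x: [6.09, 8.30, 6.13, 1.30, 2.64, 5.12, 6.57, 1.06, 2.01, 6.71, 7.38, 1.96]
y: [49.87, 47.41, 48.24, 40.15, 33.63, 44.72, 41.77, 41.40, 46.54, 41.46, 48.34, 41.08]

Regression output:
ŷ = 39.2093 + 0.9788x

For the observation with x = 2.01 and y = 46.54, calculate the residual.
Residual = 5.3633

The residual is the difference between the actual value and the predicted value:

Residual = y - ŷ

Step 1: Calculate predicted value
ŷ = 39.2093 + 0.9788 × 2.01
ŷ = 41.1767

Step 2: Calculate residual
Residual = 46.54 - 41.1767
Residual = 5.3633

The residual is positive, so the observed y = 46.54 sits above the regression line (the line underestimates it by 5.3633).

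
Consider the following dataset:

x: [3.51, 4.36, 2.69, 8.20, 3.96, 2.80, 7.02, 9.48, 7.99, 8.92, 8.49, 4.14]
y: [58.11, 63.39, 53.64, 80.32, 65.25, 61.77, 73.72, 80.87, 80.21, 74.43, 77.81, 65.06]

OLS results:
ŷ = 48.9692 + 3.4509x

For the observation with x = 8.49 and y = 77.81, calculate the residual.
Residual = -0.4573

The residual is the difference between the actual value and the predicted value:

Residual = y - ŷ

Step 1: Calculate predicted value
ŷ = 48.9692 + 3.4509 × 8.49
ŷ = 78.2673

Step 2: Calculate residual
Residual = 77.81 - 78.2673
Residual = -0.4573

Interpretation: the model overestimates the actual value by 0.4573 at this point (negative residual → observation lies below the fitted line).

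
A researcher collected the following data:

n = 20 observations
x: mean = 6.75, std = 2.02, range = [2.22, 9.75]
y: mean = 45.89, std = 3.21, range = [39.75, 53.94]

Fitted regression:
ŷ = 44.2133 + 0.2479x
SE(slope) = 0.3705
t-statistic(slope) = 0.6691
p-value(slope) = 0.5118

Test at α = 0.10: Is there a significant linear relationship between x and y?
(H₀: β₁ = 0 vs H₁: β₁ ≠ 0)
Fail to reject H₀: p-value = 0.5118 ≥ α = 0.10. The linear relationship is not significant at the 10% level.

Hypothesis test for the slope coefficient:

H₀: β₁ = 0 (no linear relationship)
H₁: β₁ ≠ 0 (linear relationship exists)

Test statistic: t = β̂₁ / SE(β̂₁) = 0.2479 / 0.3705 = 0.6691

With df = 18, the two-sided p-value for |t| = 0.6691 is 0.5118.

Decision rule: reject H₀ if p-value < α.
p-value = 0.5118 ≥ α = 0.10 → fail to reject H₀.

There is not sufficient evidence at the 10% significance level to conclude that a linear relationship exists between x and y.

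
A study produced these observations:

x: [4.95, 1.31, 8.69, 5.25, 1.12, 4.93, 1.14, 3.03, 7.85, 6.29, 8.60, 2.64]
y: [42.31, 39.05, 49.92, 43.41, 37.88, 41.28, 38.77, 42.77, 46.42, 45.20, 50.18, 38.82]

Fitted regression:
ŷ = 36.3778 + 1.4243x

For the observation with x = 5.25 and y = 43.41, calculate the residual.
Residual = -0.4454

The residual is the difference between the actual value and the predicted value:

Residual = y - ŷ

Step 1: Calculate predicted value
ŷ = 36.3778 + 1.4243 × 5.25
ŷ = 43.8554

Step 2: Calculate residual
Residual = 43.41 - 43.8554
Residual = -0.4454

The residual is negative, so the observed y = 43.41 sits below the regression line (the line overestimates it by 0.4454).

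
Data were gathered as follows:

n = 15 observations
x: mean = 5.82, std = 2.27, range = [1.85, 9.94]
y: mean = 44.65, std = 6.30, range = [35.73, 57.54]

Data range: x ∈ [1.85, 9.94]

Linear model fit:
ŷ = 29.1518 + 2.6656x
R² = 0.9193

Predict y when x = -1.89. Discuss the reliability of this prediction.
The equation gives ŷ = 24.1138; however x = -1.89 is 3.74 units below the observed range, so this extrapolated value should not be trusted.

Prediction calculation:
ŷ = 29.1518 + 2.6656 × (-1.89)
ŷ = 24.1138

Reliability:
- Data range: x ∈ [1.85, 9.94]
- Prediction point: x = -1.89 is 3.74 units below the observed range → this is EXTRAPOLATION, not interpolation

Why that matters here:
- The linear relationship may not hold outside the observed range
- Real relationships often flatten, saturate, or turn nonlinear at extremes
- R² describes fit only over the sampled x values; it says nothing about behaviour beyond them

The R² = 0.9193 only validates the fit within [1.85, 9.94]; treat ŷ = 24.1138 with caution.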